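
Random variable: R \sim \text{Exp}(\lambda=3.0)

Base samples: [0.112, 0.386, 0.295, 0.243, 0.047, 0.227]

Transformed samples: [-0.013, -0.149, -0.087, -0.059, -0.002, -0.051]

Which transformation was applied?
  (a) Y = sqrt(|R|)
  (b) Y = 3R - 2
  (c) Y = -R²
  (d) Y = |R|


Checking option (c) Y = -R²:
  R = 0.112 -> Y = -0.013 ✓
  R = 0.386 -> Y = -0.149 ✓
  R = 0.295 -> Y = -0.087 ✓
All samples match this transformation.

(c) -R²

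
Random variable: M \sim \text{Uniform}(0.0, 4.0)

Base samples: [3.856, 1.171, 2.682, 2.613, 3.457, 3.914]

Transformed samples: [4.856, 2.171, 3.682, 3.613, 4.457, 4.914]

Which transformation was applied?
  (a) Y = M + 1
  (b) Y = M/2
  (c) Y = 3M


Checking option (a) Y = M + 1:
  M = 3.856 -> Y = 4.856 ✓
  M = 1.171 -> Y = 2.171 ✓
  M = 2.682 -> Y = 3.682 ✓
All samples match this transformation.

(a) M + 1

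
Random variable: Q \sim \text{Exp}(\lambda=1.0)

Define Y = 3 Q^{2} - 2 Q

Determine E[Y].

E[Y] = 3*E[Q²] - 2*E[Q]
E[Q] = 1
E[Q²] = Var(Q) + (E[Q])² = 1 + 1 = 2
E[Y] = 3*2 - 2*1 = 4

4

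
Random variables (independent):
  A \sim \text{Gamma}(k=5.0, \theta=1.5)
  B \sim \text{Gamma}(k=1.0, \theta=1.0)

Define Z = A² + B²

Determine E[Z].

E[Z] = E[A²] + E[B²]
E[A²] = Var(A) + E[A]² = 11.25 + 56.25 = 67.5
E[B²] = Var(B) + E[B]² = 1 + 1 = 2
E[Z] = 67.5 + 2 = 69.5

69.5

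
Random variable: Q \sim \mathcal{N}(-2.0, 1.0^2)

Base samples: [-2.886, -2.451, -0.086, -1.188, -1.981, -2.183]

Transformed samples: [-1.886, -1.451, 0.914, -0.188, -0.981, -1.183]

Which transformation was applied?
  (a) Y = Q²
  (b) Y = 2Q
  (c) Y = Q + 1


Checking option (c) Y = Q + 1:
  Q = -2.886 -> Y = -1.886 ✓
  Q = -2.451 -> Y = -1.451 ✓
  Q = -0.086 -> Y = 0.914 ✓
All samples match this transformation.

(c) Q + 1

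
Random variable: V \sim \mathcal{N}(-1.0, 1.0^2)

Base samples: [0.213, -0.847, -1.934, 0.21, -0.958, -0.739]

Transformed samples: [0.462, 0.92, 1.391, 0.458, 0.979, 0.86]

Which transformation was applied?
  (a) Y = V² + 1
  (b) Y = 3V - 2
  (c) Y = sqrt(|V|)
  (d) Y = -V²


Checking option (c) Y = sqrt(|V|):
  V = 0.213 -> Y = 0.462 ✓
  V = -0.847 -> Y = 0.92 ✓
  V = -1.934 -> Y = 1.391 ✓
All samples match this transformation.

(c) sqrt(|V|)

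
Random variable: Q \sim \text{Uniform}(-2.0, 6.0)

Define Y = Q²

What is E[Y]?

Using E[X²] = Var(X) + (E[X])²:
E[Q] = 2
Var(Q) = (6 + 2)^2/12 = 5.3333333
E[Q²] = 5.3333333 + 2² = 5.3333333 + 4 = 9.3333333

9.3333333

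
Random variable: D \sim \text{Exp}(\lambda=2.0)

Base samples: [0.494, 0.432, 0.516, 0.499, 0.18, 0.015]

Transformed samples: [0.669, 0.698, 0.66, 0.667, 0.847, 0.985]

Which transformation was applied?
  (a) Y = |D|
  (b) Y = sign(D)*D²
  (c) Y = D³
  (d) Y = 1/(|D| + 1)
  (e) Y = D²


Checking option (d) Y = 1/(|D| + 1):
  D = 0.494 -> Y = 0.669 ✓
  D = 0.432 -> Y = 0.698 ✓
  D = 0.516 -> Y = 0.66 ✓
All samples match this transformation.

(d) 1/(|D| + 1)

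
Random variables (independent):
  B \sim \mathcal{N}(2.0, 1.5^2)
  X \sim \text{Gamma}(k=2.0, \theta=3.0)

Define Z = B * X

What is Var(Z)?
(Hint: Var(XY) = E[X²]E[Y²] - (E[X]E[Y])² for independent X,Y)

Var(XY) = E[X²]E[Y²] - (E[X]E[Y])²
E[B] = 2, Var(B) = 2.25
E[X] = 6, Var(X) = 18
E[B²] = 2.25 + 2² = 6.25
E[X²] = 18 + 6² = 54
Var(Z) = 6.25*54 - (2*6)²
= 337.5 - 144 = 193.5

193.5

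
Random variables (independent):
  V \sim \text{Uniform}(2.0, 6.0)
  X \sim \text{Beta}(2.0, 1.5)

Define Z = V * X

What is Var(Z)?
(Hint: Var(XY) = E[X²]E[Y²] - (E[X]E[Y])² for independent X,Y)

Var(XY) = E[X²]E[Y²] - (E[X]E[Y])²
E[V] = 4, Var(V) = 1.3333333
E[X] = 0.57142857, Var(X) = 0.054421769
E[V²] = 1.3333333 + 4² = 17.333333
E[X²] = 0.054421769 + 0.57142857² = 0.38095238
Var(Z) = 17.333333*0.38095238 - (4*0.57142857)²
= 6.6031746 - 5.2244898 = 1.3786848

1.3786848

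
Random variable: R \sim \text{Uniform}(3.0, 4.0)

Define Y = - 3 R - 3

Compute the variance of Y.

For Y = aR + b: Var(Y) = a² * Var(R)
Var(R) = (4 - 3)^2/12 = 0.083333333
Var(Y) = (-3)² * 0.083333333 = 9 * 0.083333333 = 0.75

0.75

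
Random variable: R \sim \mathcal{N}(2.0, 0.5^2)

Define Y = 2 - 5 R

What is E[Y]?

For Y = -5R + 2:
E[Y] = -5 * E[R] + 2
E[R] = 2.0 = 2
E[Y] = -5 * 2 + 2 = -8

-8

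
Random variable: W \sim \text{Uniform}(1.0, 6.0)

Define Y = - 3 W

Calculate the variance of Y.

For Y = aW + b: Var(Y) = a² * Var(W)
Var(W) = (6 - 1)^2/12 = 2.0833333
Var(Y) = (-3)² * 2.0833333 = 9 * 2.0833333 = 18.75

18.75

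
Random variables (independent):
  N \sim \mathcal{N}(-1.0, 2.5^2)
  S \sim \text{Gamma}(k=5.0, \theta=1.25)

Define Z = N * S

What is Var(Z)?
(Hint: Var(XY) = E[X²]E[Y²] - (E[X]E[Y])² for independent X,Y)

Var(XY) = E[X²]E[Y²] - (E[X]E[Y])²
E[N] = -1, Var(N) = 6.25
E[S] = 6.25, Var(S) = 7.8125
E[N²] = 6.25 + (-1)² = 7.25
E[S²] = 7.8125 + 6.25² = 46.875
Var(Z) = 7.25*46.875 - (-1*6.25)²
= 339.84375 - 39.0625 = 300.78125

300.78125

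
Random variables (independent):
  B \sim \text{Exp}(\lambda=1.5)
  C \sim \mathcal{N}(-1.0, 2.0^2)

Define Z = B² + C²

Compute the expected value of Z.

E[Z] = E[B²] + E[C²]
E[B²] = Var(B) + E[B]² = 0.44444444 + 0.44444444 = 0.88888889
E[C²] = Var(C) + E[C]² = 4 + 1 = 5
E[Z] = 0.88888889 + 5 = 5.8888889

5.8888889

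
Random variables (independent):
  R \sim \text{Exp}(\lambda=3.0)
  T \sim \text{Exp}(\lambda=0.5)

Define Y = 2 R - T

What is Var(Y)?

For independent RVs: Var(aX + bY) = a²Var(X) + b²Var(Y)
Var(R) = 0.11111111
Var(T) = 4
Var(Y) = 2²*0.11111111 + (-1)²*4
= 4*0.11111111 + 1*4 = 4.4444444

4.4444444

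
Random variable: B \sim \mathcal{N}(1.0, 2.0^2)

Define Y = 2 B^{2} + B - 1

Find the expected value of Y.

E[Y] = 2*E[B²] + 1*E[B] - 1
E[B] = 1
E[B²] = Var(B) + (E[B])² = 4 + 1 = 5
E[Y] = 2*5 + 1*1 - 1 = 10

10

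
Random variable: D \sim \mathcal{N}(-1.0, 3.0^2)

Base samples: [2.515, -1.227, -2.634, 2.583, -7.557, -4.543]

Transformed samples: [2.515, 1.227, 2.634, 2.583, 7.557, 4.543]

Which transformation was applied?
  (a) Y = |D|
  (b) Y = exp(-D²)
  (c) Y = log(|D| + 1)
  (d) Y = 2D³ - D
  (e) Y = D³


Checking option (a) Y = |D|:
  D = 2.515 -> Y = 2.515 ✓
  D = -1.227 -> Y = 1.227 ✓
  D = -2.634 -> Y = 2.634 ✓
All samples match this transformation.

(a) |D|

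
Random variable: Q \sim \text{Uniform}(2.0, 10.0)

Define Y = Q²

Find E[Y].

E[Q²] = Var(Q) + (E[Q])² = 5.3333333 + 36 = 41.333333

41.333333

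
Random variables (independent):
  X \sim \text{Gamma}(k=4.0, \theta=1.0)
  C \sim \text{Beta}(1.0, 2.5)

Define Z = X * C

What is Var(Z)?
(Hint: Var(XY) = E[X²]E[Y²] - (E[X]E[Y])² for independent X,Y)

Var(XY) = E[X²]E[Y²] - (E[X]E[Y])²
E[X] = 4, Var(X) = 4
E[C] = 0.28571429, Var(C) = 0.045351474
E[X²] = 4 + 4² = 20
E[C²] = 0.045351474 + 0.28571429² = 0.12698413
Var(Z) = 20*0.12698413 - (4*0.28571429)²
= 2.5396825 - 1.3061224 = 1.2335601

1.2335601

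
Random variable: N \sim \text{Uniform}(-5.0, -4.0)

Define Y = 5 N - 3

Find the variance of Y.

For Y = aN + b: Var(Y) = a² * Var(N)
Var(N) = (-4 + 5)^2/12 = 0.083333333
Var(Y) = 5² * 0.083333333 = 25 * 0.083333333 = 2.0833333

2.0833333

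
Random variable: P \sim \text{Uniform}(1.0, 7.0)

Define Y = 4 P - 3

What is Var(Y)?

For Y = aP + b: Var(Y) = a² * Var(P)
Var(P) = (7 - 1)^2/12 = 3
Var(Y) = 4² * 3 = 16 * 3 = 48

48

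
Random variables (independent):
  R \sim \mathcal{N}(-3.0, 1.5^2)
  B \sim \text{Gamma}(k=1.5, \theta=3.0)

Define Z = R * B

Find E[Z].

For independent RVs: E[XY] = E[X]*E[Y]
E[R] = -3
E[B] = 4.5
E[Z] = -3 * 4.5 = -13.5

-13.5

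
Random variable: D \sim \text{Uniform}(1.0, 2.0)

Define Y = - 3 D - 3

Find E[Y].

For Y = -3D - 3:
E[Y] = -3 * E[D] - 3
E[D] = (1 + 2)/2 = 1.5
E[Y] = -3 * 1.5 - 3 = -7.5

-7.5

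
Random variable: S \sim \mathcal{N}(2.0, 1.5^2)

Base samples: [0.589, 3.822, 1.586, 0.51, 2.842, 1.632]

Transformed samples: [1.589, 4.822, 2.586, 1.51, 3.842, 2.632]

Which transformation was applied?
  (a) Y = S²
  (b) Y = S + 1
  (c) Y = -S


Checking option (b) Y = S + 1:
  S = 0.589 -> Y = 1.589 ✓
  S = 3.822 -> Y = 4.822 ✓
  S = 1.586 -> Y = 2.586 ✓
All samples match this transformation.

(b) S + 1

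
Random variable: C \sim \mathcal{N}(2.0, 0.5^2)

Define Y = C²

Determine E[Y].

E[C²] = Var(C) + (E[C])² = 0.25 + 4 = 4.25

4.25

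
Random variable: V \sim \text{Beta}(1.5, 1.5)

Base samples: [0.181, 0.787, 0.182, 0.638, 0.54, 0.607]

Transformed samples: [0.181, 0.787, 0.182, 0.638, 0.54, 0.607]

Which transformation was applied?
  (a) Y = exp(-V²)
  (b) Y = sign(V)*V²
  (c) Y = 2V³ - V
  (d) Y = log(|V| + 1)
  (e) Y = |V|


Checking option (e) Y = |V|:
  V = 0.181 -> Y = 0.181 ✓
  V = 0.787 -> Y = 0.787 ✓
  V = 0.182 -> Y = 0.182 ✓
All samples match this transformation.

(e) |V|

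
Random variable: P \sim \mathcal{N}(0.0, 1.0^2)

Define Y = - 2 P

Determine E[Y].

For Y = -2P:
E[Y] = -2 * E[P]
E[P] = 0.0 = 0
E[Y] = -2 * 0 = 0

0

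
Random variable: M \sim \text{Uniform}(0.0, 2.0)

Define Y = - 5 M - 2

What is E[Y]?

For Y = -5M - 2:
E[Y] = -5 * E[M] - 2
E[M] = (0 + 2)/2 = 1
E[Y] = -5 * 1 - 2 = -7

-7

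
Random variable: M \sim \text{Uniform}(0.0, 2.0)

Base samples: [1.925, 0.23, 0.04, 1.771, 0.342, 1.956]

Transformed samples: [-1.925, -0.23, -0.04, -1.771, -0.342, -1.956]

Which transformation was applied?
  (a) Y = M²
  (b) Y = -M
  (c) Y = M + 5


Checking option (b) Y = -M:
  M = 1.925 -> Y = -1.925 ✓
  M = 0.23 -> Y = -0.23 ✓
  M = 0.04 -> Y = -0.04 ✓
All samples match this transformation.

(b) -M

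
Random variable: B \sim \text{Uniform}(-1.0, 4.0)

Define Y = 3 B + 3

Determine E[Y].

For Y = 3B + 3:
E[Y] = 3 * E[B] + 3
E[B] = (-1 + 4)/2 = 1.5
E[Y] = 3 * 1.5 + 3 = 7.5

7.5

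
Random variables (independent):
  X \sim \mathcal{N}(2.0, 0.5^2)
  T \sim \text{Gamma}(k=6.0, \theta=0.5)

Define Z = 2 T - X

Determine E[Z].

E[Z] = -1*E[X] + 2*E[T]
E[X] = 2
E[T] = 3
E[Z] = -1*2 + 2*3 = 4

4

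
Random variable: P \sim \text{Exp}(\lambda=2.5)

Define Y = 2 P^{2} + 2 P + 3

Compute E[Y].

E[Y] = 2*E[P²] + 2*E[P] + 3
E[P] = 0.4
E[P²] = Var(P) + (E[P])² = 0.16 + 0.16 = 0.32
E[Y] = 2*0.32 + 2*0.4 + 3 = 4.44

4.44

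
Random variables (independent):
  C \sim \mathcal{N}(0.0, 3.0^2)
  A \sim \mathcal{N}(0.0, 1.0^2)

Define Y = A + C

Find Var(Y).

For independent RVs: Var(aX + bY) = a²Var(X) + b²Var(Y)
Var(C) = 9
Var(A) = 1
Var(Y) = 1²*9 + 1²*1
= 1*9 + 1*1 = 10

10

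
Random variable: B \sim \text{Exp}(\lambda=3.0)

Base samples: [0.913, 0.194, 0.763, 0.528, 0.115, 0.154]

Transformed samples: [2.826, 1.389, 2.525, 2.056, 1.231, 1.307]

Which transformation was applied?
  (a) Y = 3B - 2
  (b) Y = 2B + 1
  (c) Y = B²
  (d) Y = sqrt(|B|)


Checking option (b) Y = 2B + 1:
  B = 0.913 -> Y = 2.826 ✓
  B = 0.194 -> Y = 1.389 ✓
  B = 0.763 -> Y = 2.525 ✓
All samples match this transformation.

(b) 2B + 1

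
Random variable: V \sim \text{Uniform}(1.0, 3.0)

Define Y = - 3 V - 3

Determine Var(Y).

For Y = aV + b: Var(Y) = a² * Var(V)
Var(V) = (3 - 1)^2/12 = 0.33333333
Var(Y) = (-3)² * 0.33333333 = 9 * 0.33333333 = 3

3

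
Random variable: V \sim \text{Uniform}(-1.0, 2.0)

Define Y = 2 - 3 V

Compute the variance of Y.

For Y = aV + b: Var(Y) = a² * Var(V)
Var(V) = (2 + 1)^2/12 = 0.75
Var(Y) = (-3)² * 0.75 = 9 * 0.75 = 6.75

6.75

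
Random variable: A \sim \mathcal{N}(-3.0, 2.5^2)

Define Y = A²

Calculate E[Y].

E[A²] = Var(A) + (E[A])² = 6.25 + 9 = 15.25

15.25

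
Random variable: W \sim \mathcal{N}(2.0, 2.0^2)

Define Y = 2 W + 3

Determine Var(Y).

For Y = aW + b: Var(Y) = a² * Var(W)
Var(W) = 2.0^2 = 4
Var(Y) = 2² * 4 = 4 * 4 = 16

16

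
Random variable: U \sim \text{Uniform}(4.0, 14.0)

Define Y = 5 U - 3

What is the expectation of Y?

For Y = 5U - 3:
E[Y] = 5 * E[U] - 3
E[U] = (4 + 14)/2 = 9
E[Y] = 5 * 9 - 3 = 42

42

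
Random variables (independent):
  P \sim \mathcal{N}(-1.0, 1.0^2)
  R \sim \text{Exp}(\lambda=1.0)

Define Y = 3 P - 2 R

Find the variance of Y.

For independent RVs: Var(aX + bY) = a²Var(X) + b²Var(Y)
Var(P) = 1
Var(R) = 1
Var(Y) = 3²*1 + (-2)²*1
= 9*1 + 4*1 = 13

13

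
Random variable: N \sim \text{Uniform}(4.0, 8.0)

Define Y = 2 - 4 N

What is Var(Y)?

For Y = aN + b: Var(Y) = a² * Var(N)
Var(N) = (8 - 4)^2/12 = 1.3333333
Var(Y) = (-4)² * 1.3333333 = 16 * 1.3333333 = 21.333333

21.333333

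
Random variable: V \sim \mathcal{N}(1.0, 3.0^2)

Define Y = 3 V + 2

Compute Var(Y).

For Y = aV + b: Var(Y) = a² * Var(V)
Var(V) = 3.0^2 = 9
Var(Y) = 3² * 9 = 9 * 9 = 81

81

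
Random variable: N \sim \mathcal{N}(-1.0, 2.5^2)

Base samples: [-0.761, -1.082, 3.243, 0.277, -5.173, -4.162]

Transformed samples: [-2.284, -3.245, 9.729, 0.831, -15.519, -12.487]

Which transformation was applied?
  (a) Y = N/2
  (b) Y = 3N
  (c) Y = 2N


Checking option (b) Y = 3N:
  N = -0.761 -> Y = -2.284 ✓
  N = -1.082 -> Y = -3.245 ✓
  N = 3.243 -> Y = 9.729 ✓
All samples match this transformation.

(b) 3N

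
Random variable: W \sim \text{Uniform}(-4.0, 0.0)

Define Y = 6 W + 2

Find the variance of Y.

For Y = aW + b: Var(Y) = a² * Var(W)
Var(W) = (0 + 4)^2/12 = 1.3333333
Var(Y) = 6² * 1.3333333 = 36 * 1.3333333 = 48

48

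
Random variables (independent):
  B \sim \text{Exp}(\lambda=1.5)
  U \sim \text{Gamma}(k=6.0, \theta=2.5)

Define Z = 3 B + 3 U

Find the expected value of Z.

E[Z] = 3*E[B] + 3*E[U]
E[B] = 0.66666667
E[U] = 15
E[Z] = 3*0.66666667 + 3*15 = 47

47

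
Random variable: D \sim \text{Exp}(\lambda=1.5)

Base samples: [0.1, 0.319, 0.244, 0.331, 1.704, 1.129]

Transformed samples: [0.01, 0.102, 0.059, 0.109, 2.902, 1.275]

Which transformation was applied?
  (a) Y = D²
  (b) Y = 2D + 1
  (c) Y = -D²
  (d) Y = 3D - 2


Checking option (a) Y = D²:
  D = 0.1 -> Y = 0.01 ✓
  D = 0.319 -> Y = 0.102 ✓
  D = 0.244 -> Y = 0.059 ✓
All samples match this transformation.

(a) D²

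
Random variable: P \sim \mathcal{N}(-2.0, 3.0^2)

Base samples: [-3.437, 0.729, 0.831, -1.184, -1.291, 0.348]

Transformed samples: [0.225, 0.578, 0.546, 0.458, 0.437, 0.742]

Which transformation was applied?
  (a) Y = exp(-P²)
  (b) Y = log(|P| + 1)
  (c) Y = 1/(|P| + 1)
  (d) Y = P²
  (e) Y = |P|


Checking option (c) Y = 1/(|P| + 1):
  P = -3.437 -> Y = 0.225 ✓
  P = 0.729 -> Y = 0.578 ✓
  P = 0.831 -> Y = 0.546 ✓
All samples match this transformation.

(c) 1/(|P| + 1)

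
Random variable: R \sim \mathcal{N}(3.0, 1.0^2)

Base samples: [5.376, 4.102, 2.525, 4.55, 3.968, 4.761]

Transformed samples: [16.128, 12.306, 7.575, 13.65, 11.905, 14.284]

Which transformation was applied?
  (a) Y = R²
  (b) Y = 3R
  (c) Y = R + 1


Checking option (b) Y = 3R:
  R = 5.376 -> Y = 16.128 ✓
  R = 4.102 -> Y = 12.306 ✓
  R = 2.525 -> Y = 7.575 ✓
All samples match this transformation.

(b) 3R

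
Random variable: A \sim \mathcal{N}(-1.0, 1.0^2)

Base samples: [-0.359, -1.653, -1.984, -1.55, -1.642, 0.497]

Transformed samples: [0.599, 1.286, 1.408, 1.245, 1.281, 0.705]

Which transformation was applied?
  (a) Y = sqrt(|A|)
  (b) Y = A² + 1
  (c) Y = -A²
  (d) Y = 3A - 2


Checking option (a) Y = sqrt(|A|):
  A = -0.359 -> Y = 0.599 ✓
  A = -1.653 -> Y = 1.286 ✓
  A = -1.984 -> Y = 1.408 ✓
All samples match this transformation.

(a) sqrt(|A|)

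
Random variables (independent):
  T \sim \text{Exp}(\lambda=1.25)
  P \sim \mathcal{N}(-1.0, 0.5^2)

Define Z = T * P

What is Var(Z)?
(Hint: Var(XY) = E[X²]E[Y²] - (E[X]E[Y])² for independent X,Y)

Var(XY) = E[X²]E[Y²] - (E[X]E[Y])²
E[T] = 0.8, Var(T) = 0.64
E[P] = -1, Var(P) = 0.25
E[T²] = 0.64 + 0.8² = 1.28
E[P²] = 0.25 + (-1)² = 1.25
Var(Z) = 1.28*1.25 - (0.8*(-1))²
= 1.6 - 0.64 = 0.96

0.96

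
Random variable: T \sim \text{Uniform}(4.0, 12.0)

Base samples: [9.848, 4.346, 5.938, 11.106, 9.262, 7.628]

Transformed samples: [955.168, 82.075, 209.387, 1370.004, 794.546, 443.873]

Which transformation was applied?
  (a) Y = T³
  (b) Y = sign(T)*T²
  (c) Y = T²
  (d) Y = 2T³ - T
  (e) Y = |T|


Checking option (a) Y = T³:
  T = 9.848 -> Y = 955.168 ✓
  T = 4.346 -> Y = 82.075 ✓
  T = 5.938 -> Y = 209.387 ✓
All samples match this transformation.

(a) T³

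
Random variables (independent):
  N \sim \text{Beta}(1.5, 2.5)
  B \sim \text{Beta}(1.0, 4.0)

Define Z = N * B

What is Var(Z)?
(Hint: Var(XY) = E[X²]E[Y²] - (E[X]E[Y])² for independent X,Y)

Var(XY) = E[X²]E[Y²] - (E[X]E[Y])²
E[N] = 0.375, Var(N) = 0.046875
E[B] = 0.2, Var(B) = 0.026666667
E[N²] = 0.046875 + 0.375² = 0.1875
E[B²] = 0.026666667 + 0.2² = 0.066666667
Var(Z) = 0.1875*0.066666667 - (0.375*0.2)²
= 0.0125 - 0.005625 = 0.006875

0.006875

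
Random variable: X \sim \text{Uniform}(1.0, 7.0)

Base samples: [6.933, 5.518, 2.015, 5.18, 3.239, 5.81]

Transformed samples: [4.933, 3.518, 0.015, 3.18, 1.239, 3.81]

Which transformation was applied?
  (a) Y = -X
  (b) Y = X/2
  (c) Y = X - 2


Checking option (c) Y = X - 2:
  X = 6.933 -> Y = 4.933 ✓
  X = 5.518 -> Y = 3.518 ✓
  X = 2.015 -> Y = 0.015 ✓
All samples match this transformation.

(c) X - 2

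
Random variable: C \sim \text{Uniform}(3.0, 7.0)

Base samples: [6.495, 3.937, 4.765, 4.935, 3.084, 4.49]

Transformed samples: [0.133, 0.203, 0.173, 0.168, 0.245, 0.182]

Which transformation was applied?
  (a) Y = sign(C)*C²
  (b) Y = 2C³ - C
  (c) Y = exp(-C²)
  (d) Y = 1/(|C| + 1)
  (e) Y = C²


Checking option (d) Y = 1/(|C| + 1):
  C = 6.495 -> Y = 0.133 ✓
  C = 3.937 -> Y = 0.203 ✓
  C = 4.765 -> Y = 0.173 ✓
All samples match this transformation.

(d) 1/(|C| + 1)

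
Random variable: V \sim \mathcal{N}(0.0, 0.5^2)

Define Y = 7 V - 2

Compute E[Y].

For Y = 7V - 2:
E[Y] = 7 * E[V] - 2
E[V] = 0.0 = 0
E[Y] = 7 * 0 - 2 = -2

-2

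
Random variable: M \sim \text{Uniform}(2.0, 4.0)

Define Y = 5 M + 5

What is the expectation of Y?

For Y = 5M + 5:
E[Y] = 5 * E[M] + 5
E[M] = (2 + 4)/2 = 3
E[Y] = 5 * 3 + 5 = 20

20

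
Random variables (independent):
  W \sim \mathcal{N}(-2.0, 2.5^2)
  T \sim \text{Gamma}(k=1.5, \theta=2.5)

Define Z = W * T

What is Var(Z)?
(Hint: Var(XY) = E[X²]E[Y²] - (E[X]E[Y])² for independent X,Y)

Var(XY) = E[X²]E[Y²] - (E[X]E[Y])²
E[W] = -2, Var(W) = 6.25
E[T] = 3.75, Var(T) = 9.375
E[W²] = 6.25 + (-2)² = 10.25
E[T²] = 9.375 + 3.75² = 23.4375
Var(Z) = 10.25*23.4375 - (-2*3.75)²
= 240.23438 - 56.25 = 183.98438

183.98438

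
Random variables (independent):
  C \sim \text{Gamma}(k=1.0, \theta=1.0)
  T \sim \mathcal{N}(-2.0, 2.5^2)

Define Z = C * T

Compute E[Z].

For independent RVs: E[XY] = E[X]*E[Y]
E[C] = 1
E[T] = -2
E[Z] = 1 * (-2) = -2

-2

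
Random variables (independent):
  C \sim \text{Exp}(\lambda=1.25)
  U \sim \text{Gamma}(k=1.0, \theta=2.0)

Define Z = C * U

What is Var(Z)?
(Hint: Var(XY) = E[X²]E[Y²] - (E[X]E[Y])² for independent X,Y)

Var(XY) = E[X²]E[Y²] - (E[X]E[Y])²
E[C] = 0.8, Var(C) = 0.64
E[U] = 2, Var(U) = 4
E[C²] = 0.64 + 0.8² = 1.28
E[U²] = 4 + 2² = 8
Var(Z) = 1.28*8 - (0.8*2)²
= 10.24 - 2.56 = 7.68

7.68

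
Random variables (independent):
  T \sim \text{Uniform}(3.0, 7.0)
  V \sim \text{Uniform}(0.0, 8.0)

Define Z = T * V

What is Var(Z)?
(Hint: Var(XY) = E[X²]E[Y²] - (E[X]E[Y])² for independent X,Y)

Var(XY) = E[X²]E[Y²] - (E[X]E[Y])²
E[T] = 5, Var(T) = 1.3333333
E[V] = 4, Var(V) = 5.3333333
E[T²] = 1.3333333 + 5² = 26.333333
E[V²] = 5.3333333 + 4² = 21.333333
Var(Z) = 26.333333*21.333333 - (5*4)²
= 561.77778 - 400 = 161.77778

161.77778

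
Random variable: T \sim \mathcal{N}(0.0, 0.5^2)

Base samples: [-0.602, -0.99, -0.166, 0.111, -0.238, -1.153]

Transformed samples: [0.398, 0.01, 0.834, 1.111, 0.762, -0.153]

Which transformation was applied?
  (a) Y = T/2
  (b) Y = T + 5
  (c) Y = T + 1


Checking option (c) Y = T + 1:
  T = -0.602 -> Y = 0.398 ✓
  T = -0.99 -> Y = 0.01 ✓
  T = -0.166 -> Y = 0.834 ✓
All samples match this transformation.

(c) T + 1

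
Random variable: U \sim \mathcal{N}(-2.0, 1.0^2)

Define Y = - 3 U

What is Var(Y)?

For Y = aU + b: Var(Y) = a² * Var(U)
Var(U) = 1.0^2 = 1
Var(Y) = (-3)² * 1 = 9 * 1 = 9

9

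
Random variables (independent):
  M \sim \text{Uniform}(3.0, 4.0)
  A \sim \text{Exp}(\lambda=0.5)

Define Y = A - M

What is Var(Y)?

For independent RVs: Var(aX + bY) = a²Var(X) + b²Var(Y)
Var(M) = 0.083333333
Var(A) = 4
Var(Y) = (-1)²*0.083333333 + 1²*4
= 1*0.083333333 + 1*4 = 4.0833333

4.0833333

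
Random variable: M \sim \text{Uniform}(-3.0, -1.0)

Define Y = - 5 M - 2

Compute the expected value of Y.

For Y = -5M - 2:
E[Y] = -5 * E[M] - 2
E[M] = (-3 - 1)/2 = -2
E[Y] = -5 * (-2) - 2 = 8

8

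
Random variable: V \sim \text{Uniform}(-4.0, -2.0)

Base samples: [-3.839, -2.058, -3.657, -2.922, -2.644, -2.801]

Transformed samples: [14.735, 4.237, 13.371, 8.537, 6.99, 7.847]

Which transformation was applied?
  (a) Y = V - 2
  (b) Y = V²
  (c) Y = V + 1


Checking option (b) Y = V²:
  V = -3.839 -> Y = 14.735 ✓
  V = -2.058 -> Y = 4.237 ✓
  V = -3.657 -> Y = 13.371 ✓
All samples match this transformation.

(b) V²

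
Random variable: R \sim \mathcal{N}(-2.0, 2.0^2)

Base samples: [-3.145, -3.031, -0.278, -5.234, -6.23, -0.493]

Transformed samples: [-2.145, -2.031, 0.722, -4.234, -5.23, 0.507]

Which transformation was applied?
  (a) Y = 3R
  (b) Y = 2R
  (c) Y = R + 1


Checking option (c) Y = R + 1:
  R = -3.145 -> Y = -2.145 ✓
  R = -3.031 -> Y = -2.031 ✓
  R = -0.278 -> Y = 0.722 ✓
All samples match this transformation.

(c) R + 1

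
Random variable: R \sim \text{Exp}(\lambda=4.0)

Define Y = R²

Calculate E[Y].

E[R²] = Var(R) + (E[R])² = 0.0625 + 0.0625 = 0.125

0.125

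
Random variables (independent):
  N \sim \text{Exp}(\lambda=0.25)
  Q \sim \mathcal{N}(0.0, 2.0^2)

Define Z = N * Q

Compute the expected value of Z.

For independent RVs: E[XY] = E[X]*E[Y]
E[N] = 4
E[Q] = 0
E[Z] = 4 * 0 = 0

0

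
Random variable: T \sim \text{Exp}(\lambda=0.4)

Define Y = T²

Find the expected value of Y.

E[T²] = Var(T) + (E[T])² = 6.25 + 6.25 = 12.5

12.5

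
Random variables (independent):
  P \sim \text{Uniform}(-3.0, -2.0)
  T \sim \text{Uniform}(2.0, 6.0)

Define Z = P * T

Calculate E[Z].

For independent RVs: E[XY] = E[X]*E[Y]
E[P] = -2.5
E[T] = 4
E[Z] = -2.5 * 4 = -10

-10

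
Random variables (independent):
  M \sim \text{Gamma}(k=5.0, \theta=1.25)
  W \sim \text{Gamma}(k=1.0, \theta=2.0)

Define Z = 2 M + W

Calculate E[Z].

E[Z] = 2*E[M] + 1*E[W]
E[M] = 6.25
E[W] = 2
E[Z] = 2*6.25 + 1*2 = 14.5

14.5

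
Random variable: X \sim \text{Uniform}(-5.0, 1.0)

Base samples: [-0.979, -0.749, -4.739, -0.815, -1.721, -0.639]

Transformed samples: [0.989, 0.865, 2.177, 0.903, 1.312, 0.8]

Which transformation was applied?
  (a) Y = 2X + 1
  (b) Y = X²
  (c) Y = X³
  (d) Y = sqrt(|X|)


Checking option (d) Y = sqrt(|X|):
  X = -0.979 -> Y = 0.989 ✓
  X = -0.749 -> Y = 0.865 ✓
  X = -4.739 -> Y = 2.177 ✓
All samples match this transformation.

(d) sqrt(|X|)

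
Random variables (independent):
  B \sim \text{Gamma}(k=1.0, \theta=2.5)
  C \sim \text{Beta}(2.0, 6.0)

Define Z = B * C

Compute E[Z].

For independent RVs: E[XY] = E[X]*E[Y]
E[B] = 2.5
E[C] = 0.25
E[Z] = 2.5 * 0.25 = 0.625

0.625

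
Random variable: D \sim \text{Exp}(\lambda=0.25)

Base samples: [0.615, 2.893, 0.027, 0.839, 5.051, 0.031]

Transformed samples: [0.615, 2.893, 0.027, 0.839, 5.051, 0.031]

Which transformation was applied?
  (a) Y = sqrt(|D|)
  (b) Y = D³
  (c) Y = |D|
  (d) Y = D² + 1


Checking option (c) Y = |D|:
  D = 0.615 -> Y = 0.615 ✓
  D = 2.893 -> Y = 2.893 ✓
  D = 0.027 -> Y = 0.027 ✓
All samples match this transformation.

(c) |D|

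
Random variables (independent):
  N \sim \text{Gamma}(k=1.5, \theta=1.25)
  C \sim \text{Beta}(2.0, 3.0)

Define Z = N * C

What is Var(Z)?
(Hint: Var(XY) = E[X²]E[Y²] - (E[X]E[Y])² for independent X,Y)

Var(XY) = E[X²]E[Y²] - (E[X]E[Y])²
E[N] = 1.875, Var(N) = 2.34375
E[C] = 0.4, Var(C) = 0.04
E[N²] = 2.34375 + 1.875² = 5.859375
E[C²] = 0.04 + 0.4² = 0.2
Var(Z) = 5.859375*0.2 - (1.875*0.4)²
= 1.171875 - 0.5625 = 0.609375

0.609375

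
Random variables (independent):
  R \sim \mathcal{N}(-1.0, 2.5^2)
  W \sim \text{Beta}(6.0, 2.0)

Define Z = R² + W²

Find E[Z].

E[Z] = E[R²] + E[W²]
E[R²] = Var(R) + E[R]² = 6.25 + 1 = 7.25
E[W²] = Var(W) + E[W]² = 0.020833333 + 0.5625 = 0.58333333
E[Z] = 7.25 + 0.58333333 = 7.8333333

7.8333333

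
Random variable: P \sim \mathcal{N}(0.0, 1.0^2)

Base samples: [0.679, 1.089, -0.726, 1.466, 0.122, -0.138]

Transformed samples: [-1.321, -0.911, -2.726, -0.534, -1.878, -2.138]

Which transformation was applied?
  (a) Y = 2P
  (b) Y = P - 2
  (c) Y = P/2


Checking option (b) Y = P - 2:
  P = 0.679 -> Y = -1.321 ✓
  P = 1.089 -> Y = -0.911 ✓
  P = -0.726 -> Y = -2.726 ✓
All samples match this transformation.

(b) P - 2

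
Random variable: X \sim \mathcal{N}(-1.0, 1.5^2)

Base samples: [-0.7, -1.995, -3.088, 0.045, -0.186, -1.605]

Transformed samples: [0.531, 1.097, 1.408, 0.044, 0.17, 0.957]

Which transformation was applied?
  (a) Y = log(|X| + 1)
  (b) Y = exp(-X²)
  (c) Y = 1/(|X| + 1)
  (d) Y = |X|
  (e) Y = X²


Checking option (a) Y = log(|X| + 1):
  X = -0.7 -> Y = 0.531 ✓
  X = -1.995 -> Y = 1.097 ✓
  X = -3.088 -> Y = 1.408 ✓
All samples match this transformation.

(a) log(|X| + 1)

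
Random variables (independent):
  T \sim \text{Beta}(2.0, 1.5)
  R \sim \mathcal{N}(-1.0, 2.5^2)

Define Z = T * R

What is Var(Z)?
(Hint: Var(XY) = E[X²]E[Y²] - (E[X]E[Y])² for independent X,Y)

Var(XY) = E[X²]E[Y²] - (E[X]E[Y])²
E[T] = 0.57142857, Var(T) = 0.054421769
E[R] = -1, Var(R) = 6.25
E[T²] = 0.054421769 + 0.57142857² = 0.38095238
E[R²] = 6.25 + (-1)² = 7.25
Var(Z) = 0.38095238*7.25 - (0.57142857*(-1))²
= 2.7619048 - 0.32653061 = 2.4353741

2.4353741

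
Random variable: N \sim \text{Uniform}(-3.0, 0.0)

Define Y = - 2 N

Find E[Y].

For Y = -2N:
E[Y] = -2 * E[N]
E[N] = (-3 + 0)/2 = -1.5
E[Y] = -2 * (-1.5) = 3

3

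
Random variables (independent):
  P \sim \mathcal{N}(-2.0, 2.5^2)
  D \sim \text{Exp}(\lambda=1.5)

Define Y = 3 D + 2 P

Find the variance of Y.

For independent RVs: Var(aX + bY) = a²Var(X) + b²Var(Y)
Var(P) = 6.25
Var(D) = 0.44444444
Var(Y) = 2²*6.25 + 3²*0.44444444
= 4*6.25 + 9*0.44444444 = 29

29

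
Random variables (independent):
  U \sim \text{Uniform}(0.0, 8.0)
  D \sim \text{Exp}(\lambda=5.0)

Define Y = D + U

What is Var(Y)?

For independent RVs: Var(aX + bY) = a²Var(X) + b²Var(Y)
Var(U) = 5.3333333
Var(D) = 0.04
Var(Y) = 1²*5.3333333 + 1²*0.04
= 1*5.3333333 + 1*0.04 = 5.3733333

5.3733333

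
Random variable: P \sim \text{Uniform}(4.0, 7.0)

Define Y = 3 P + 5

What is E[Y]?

For Y = 3P + 5:
E[Y] = 3 * E[P] + 5
E[P] = (4 + 7)/2 = 5.5
E[Y] = 3 * 5.5 + 5 = 21.5

21.5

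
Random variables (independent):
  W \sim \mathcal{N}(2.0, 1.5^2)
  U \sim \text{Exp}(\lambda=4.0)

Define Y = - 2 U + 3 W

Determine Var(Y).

For independent RVs: Var(aX + bY) = a²Var(X) + b²Var(Y)
Var(W) = 2.25
Var(U) = 0.0625
Var(Y) = 3²*2.25 + (-2)²*0.0625
= 9*2.25 + 4*0.0625 = 20.5

20.5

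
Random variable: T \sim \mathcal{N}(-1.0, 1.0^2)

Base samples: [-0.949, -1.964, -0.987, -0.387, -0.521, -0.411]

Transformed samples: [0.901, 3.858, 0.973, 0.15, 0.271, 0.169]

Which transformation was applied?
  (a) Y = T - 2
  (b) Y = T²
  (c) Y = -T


Checking option (b) Y = T²:
  T = -0.949 -> Y = 0.901 ✓
  T = -1.964 -> Y = 3.858 ✓
  T = -0.987 -> Y = 0.973 ✓
All samples match this transformation.

(b) T²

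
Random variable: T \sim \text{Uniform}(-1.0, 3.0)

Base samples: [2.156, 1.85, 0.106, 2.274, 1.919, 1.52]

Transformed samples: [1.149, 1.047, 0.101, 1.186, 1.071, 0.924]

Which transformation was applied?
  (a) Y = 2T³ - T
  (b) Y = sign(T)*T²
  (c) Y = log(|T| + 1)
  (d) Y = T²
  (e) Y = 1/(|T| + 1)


Checking option (c) Y = log(|T| + 1):
  T = 2.156 -> Y = 1.149 ✓
  T = 1.85 -> Y = 1.047 ✓
  T = 0.106 -> Y = 0.101 ✓
All samples match this transformation.

(c) log(|T| + 1)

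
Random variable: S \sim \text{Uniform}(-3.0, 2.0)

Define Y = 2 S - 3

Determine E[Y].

For Y = 2S - 3:
E[Y] = 2 * E[S] - 3
E[S] = (-3 + 2)/2 = -0.5
E[Y] = 2 * (-0.5) - 3 = -4

-4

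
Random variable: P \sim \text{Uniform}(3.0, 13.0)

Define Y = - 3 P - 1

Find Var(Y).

For Y = aP + b: Var(Y) = a² * Var(P)
Var(P) = (13 - 3)^2/12 = 8.3333333
Var(Y) = (-3)² * 8.3333333 = 9 * 8.3333333 = 75

75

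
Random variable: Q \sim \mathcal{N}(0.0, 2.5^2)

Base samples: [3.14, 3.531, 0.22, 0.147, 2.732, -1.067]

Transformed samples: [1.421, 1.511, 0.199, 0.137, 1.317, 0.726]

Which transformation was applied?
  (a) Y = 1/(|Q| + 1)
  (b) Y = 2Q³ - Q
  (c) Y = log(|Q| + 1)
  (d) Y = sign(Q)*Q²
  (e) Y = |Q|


Checking option (c) Y = log(|Q| + 1):
  Q = 3.14 -> Y = 1.421 ✓
  Q = 3.531 -> Y = 1.511 ✓
  Q = 0.22 -> Y = 0.199 ✓
All samples match this transformation.

(c) log(|Q| + 1)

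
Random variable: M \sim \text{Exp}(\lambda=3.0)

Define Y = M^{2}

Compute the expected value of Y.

E[Y] = 1*E[M²]
E[M] = 0.33333333
E[M²] = Var(M) + (E[M])² = 0.11111111 + 0.11111111 = 0.22222222
E[Y] = 1*0.22222222 = 0.22222222

0.22222222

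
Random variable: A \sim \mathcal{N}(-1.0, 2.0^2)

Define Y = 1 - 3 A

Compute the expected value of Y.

For Y = -3A + 1:
E[Y] = -3 * E[A] + 1
E[A] = -1.0 = -1
E[Y] = -3 * (-1) + 1 = 4

4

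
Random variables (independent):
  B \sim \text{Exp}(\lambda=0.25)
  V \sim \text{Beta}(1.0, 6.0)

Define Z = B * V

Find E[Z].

For independent RVs: E[XY] = E[X]*E[Y]
E[B] = 4
E[V] = 0.14285714
E[Z] = 4 * 0.14285714 = 0.57142857

0.57142857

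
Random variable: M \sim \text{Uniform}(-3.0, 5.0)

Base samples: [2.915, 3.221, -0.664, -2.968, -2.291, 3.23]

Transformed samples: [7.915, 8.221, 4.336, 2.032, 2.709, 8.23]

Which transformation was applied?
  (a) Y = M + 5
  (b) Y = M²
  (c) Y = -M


Checking option (a) Y = M + 5:
  M = 2.915 -> Y = 7.915 ✓
  M = 3.221 -> Y = 8.221 ✓
  M = -0.664 -> Y = 4.336 ✓
All samples match this transformation.

(a) M + 5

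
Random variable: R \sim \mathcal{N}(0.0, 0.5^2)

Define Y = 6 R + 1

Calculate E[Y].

For Y = 6R + 1:
E[Y] = 6 * E[R] + 1
E[R] = 0.0 = 0
E[Y] = 6 * 0 + 1 = 1

1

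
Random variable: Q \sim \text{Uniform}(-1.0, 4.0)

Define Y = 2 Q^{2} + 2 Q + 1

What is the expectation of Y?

E[Y] = 2*E[Q²] + 2*E[Q] + 1
E[Q] = 1.5
E[Q²] = Var(Q) + (E[Q])² = 2.0833333 + 2.25 = 4.3333333
E[Y] = 2*4.3333333 + 2*1.5 + 1 = 12.666667

12.666667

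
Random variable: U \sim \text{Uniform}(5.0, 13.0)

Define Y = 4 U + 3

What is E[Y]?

For Y = 4U + 3:
E[Y] = 4 * E[U] + 3
E[U] = (5 + 13)/2 = 9
E[Y] = 4 * 9 + 3 = 39

39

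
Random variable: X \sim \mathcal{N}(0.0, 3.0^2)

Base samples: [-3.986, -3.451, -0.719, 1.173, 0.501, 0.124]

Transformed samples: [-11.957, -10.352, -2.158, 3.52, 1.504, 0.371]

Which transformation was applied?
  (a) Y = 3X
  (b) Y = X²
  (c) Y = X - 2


Checking option (a) Y = 3X:
  X = -3.986 -> Y = -11.957 ✓
  X = -3.451 -> Y = -10.352 ✓
  X = -0.719 -> Y = -2.158 ✓
All samples match this transformation.

(a) 3X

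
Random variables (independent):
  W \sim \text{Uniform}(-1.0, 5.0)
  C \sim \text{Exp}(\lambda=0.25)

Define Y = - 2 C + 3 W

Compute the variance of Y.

For independent RVs: Var(aX + bY) = a²Var(X) + b²Var(Y)
Var(W) = 3
Var(C) = 16
Var(Y) = 3²*3 + (-2)²*16
= 9*3 + 4*16 = 91

91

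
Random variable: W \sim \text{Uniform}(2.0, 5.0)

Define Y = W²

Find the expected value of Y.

E[W²] = Var(W) + (E[W])² = 0.75 + 12.25 = 13

13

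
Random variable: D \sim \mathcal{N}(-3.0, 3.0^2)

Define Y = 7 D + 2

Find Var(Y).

For Y = aD + b: Var(Y) = a² * Var(D)
Var(D) = 3.0^2 = 9
Var(Y) = 7² * 9 = 49 * 9 = 441

441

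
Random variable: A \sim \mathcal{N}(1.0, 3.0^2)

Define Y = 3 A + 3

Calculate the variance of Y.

For Y = aA + b: Var(Y) = a² * Var(A)
Var(A) = 3.0^2 = 9
Var(Y) = 3² * 9 = 9 * 9 = 81

81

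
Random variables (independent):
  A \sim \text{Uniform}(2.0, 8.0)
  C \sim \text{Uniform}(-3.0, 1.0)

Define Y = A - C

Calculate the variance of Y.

For independent RVs: Var(aX + bY) = a²Var(X) + b²Var(Y)
Var(A) = 3
Var(C) = 1.3333333
Var(Y) = 1²*3 + (-1)²*1.3333333
= 1*3 + 1*1.3333333 = 4.3333333

4.3333333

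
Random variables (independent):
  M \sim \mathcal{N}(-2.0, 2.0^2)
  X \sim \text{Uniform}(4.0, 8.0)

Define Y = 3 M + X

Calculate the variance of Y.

For independent RVs: Var(aX + bY) = a²Var(X) + b²Var(Y)
Var(M) = 4
Var(X) = 1.3333333
Var(Y) = 3²*4 + 1²*1.3333333
= 9*4 + 1*1.3333333 = 37.333333

37.333333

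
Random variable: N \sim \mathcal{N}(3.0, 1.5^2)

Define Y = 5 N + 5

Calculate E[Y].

For Y = 5N + 5:
E[Y] = 5 * E[N] + 5
E[N] = 3.0 = 3
E[Y] = 5 * 3 + 5 = 20

20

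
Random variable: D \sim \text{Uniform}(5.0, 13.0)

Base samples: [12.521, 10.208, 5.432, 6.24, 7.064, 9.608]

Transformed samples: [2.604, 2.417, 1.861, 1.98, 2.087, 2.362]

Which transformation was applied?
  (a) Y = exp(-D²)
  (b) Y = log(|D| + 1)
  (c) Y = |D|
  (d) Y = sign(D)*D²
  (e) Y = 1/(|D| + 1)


Checking option (b) Y = log(|D| + 1):
  D = 12.521 -> Y = 2.604 ✓
  D = 10.208 -> Y = 2.417 ✓
  D = 5.432 -> Y = 1.861 ✓
All samples match this transformation.

(b) log(|D| + 1)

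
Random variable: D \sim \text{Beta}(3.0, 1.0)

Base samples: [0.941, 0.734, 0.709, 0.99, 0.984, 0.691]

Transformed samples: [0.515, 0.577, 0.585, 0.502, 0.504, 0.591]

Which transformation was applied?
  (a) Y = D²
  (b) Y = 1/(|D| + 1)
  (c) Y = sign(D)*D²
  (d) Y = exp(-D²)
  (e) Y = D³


Checking option (b) Y = 1/(|D| + 1):
  D = 0.941 -> Y = 0.515 ✓
  D = 0.734 -> Y = 0.577 ✓
  D = 0.709 -> Y = 0.585 ✓
All samples match this transformation.

(b) 1/(|D| + 1)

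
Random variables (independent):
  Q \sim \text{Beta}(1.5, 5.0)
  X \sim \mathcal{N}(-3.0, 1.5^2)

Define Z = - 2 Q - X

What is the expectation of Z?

E[Z] = -2*E[Q] - 1*E[X]
E[Q] = 0.23076923
E[X] = -3
E[Z] = -2*0.23076923 - 1*(-3) = 2.5384615

2.5384615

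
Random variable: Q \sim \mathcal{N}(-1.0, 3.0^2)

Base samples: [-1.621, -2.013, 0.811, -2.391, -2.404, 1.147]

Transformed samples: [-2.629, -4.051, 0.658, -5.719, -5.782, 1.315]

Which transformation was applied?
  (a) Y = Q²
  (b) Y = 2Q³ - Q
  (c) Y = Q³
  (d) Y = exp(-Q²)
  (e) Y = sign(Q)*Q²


Checking option (e) Y = sign(Q)*Q²:
  Q = -1.621 -> Y = -2.629 ✓
  Q = -2.013 -> Y = -4.051 ✓
  Q = 0.811 -> Y = 0.658 ✓
All samples match this transformation.

(e) sign(Q)*Q²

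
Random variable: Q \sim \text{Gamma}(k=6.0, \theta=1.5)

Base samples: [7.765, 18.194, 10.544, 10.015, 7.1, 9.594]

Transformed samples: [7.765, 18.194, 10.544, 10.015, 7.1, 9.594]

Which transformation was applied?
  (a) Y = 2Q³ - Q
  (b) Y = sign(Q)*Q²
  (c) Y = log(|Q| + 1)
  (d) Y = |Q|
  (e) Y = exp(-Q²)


Checking option (d) Y = |Q|:
  Q = 7.765 -> Y = 7.765 ✓
  Q = 18.194 -> Y = 18.194 ✓
  Q = 10.544 -> Y = 10.544 ✓
All samples match this transformation.

(d) |Q|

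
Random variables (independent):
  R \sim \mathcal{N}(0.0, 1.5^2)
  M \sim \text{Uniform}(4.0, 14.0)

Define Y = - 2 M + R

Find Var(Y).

For independent RVs: Var(aX + bY) = a²Var(X) + b²Var(Y)
Var(R) = 2.25
Var(M) = 8.3333333
Var(Y) = 1²*2.25 + (-2)²*8.3333333
= 1*2.25 + 4*8.3333333 = 35.583333

35.583333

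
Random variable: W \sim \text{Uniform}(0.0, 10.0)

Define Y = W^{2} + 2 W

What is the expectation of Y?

E[Y] = 1*E[W²] + 2*E[W]
E[W] = 5
E[W²] = Var(W) + (E[W])² = 8.3333333 + 25 = 33.333333
E[Y] = 1*33.333333 + 2*5 = 43.333333

43.333333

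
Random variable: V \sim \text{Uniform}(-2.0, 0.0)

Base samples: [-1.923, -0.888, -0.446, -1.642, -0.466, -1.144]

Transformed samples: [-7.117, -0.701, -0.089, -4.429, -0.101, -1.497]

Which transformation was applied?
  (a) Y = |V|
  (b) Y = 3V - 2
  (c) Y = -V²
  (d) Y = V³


Checking option (d) Y = V³:
  V = -1.923 -> Y = -7.117 ✓
  V = -0.888 -> Y = -0.701 ✓
  V = -0.446 -> Y = -0.089 ✓
All samples match this transformation.

(d) V³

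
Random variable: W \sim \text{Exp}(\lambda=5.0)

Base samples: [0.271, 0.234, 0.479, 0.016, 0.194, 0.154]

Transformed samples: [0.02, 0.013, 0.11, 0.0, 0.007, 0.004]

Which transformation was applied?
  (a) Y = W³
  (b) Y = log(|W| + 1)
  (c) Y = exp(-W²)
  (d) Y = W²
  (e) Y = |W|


Checking option (a) Y = W³:
  W = 0.271 -> Y = 0.02 ✓
  W = 0.234 -> Y = 0.013 ✓
  W = 0.479 -> Y = 0.11 ✓
All samples match this transformation.

(a) W³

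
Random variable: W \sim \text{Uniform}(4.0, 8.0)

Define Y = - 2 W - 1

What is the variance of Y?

For Y = aW + b: Var(Y) = a² * Var(W)
Var(W) = (8 - 4)^2/12 = 1.3333333
Var(Y) = (-2)² * 1.3333333 = 4 * 1.3333333 = 5.3333333

5.3333333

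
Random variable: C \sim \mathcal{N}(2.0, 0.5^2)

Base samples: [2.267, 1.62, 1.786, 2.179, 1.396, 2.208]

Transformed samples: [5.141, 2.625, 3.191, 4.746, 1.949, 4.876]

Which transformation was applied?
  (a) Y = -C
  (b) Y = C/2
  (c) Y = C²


Checking option (c) Y = C²:
  C = 2.267 -> Y = 5.141 ✓
  C = 1.62 -> Y = 2.625 ✓
  C = 1.786 -> Y = 3.191 ✓
All samples match this transformation.

(c) C²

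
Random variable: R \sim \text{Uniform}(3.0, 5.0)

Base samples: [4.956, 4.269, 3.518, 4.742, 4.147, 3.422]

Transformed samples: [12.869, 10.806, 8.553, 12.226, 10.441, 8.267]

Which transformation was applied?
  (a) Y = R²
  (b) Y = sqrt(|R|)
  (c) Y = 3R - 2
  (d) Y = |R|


Checking option (c) Y = 3R - 2:
  R = 4.956 -> Y = 12.869 ✓
  R = 4.269 -> Y = 10.806 ✓
  R = 3.518 -> Y = 8.553 ✓
All samples match this transformation.

(c) 3R - 2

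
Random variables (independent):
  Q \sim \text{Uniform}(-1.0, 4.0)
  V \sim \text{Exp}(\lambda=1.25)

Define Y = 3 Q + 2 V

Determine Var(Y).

For independent RVs: Var(aX + bY) = a²Var(X) + b²Var(Y)
Var(Q) = 2.0833333
Var(V) = 0.64
Var(Y) = 3²*2.0833333 + 2²*0.64
= 9*2.0833333 + 4*0.64 = 21.31

21.31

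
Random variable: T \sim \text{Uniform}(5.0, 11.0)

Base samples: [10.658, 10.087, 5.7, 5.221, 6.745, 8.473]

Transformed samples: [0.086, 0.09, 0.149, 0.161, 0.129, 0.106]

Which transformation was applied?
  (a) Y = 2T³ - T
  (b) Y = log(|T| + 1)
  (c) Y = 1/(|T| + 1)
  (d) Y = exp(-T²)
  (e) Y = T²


Checking option (c) Y = 1/(|T| + 1):
  T = 10.658 -> Y = 0.086 ✓
  T = 10.087 -> Y = 0.09 ✓
  T = 5.7 -> Y = 0.149 ✓
All samples match this transformation.

(c) 1/(|T| + 1)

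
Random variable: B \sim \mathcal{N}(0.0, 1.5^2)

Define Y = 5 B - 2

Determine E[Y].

For Y = 5B - 2:
E[Y] = 5 * E[B] - 2
E[B] = 0.0 = 0
E[Y] = 5 * 0 - 2 = -2

-2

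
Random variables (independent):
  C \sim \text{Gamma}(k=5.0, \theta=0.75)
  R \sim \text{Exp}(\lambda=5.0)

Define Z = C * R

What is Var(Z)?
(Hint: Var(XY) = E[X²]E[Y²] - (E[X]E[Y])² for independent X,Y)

Var(XY) = E[X²]E[Y²] - (E[X]E[Y])²
E[C] = 3.75, Var(C) = 2.8125
E[R] = 0.2, Var(R) = 0.04
E[C²] = 2.8125 + 3.75² = 16.875
E[R²] = 0.04 + 0.2² = 0.08
Var(Z) = 16.875*0.08 - (3.75*0.2)²
= 1.35 - 0.5625 = 0.7875

0.7875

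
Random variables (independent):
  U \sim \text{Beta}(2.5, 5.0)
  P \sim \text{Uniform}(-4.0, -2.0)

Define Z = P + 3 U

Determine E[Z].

E[Z] = 3*E[U] + 1*E[P]
E[U] = 0.33333333
E[P] = -3
E[Z] = 3*0.33333333 + 1*(-3) = -2

-2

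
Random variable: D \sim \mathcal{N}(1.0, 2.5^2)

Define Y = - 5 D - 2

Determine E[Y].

For Y = -5D - 2:
E[Y] = -5 * E[D] - 2
E[D] = 1.0 = 1
E[Y] = -5 * 1 - 2 = -7

-7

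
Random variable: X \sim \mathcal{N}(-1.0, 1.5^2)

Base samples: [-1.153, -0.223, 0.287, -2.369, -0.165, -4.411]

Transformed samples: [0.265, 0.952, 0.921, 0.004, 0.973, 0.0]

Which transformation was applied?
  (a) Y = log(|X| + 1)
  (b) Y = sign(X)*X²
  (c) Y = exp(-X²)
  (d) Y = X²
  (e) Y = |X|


Checking option (c) Y = exp(-X²):
  X = -1.153 -> Y = 0.265 ✓
  X = -0.223 -> Y = 0.952 ✓
  X = 0.287 -> Y = 0.921 ✓
All samples match this transformation.

(c) exp(-X²)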